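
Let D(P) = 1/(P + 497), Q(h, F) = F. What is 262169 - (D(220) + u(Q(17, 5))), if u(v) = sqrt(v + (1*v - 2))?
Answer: 187975172/717 - 2*sqrt(2) ≈ 2.6217e+5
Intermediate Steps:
D(P) = 1/(497 + P)
u(v) = sqrt(-2 + 2*v) (u(v) = sqrt(v + (v - 2)) = sqrt(v + (-2 + v)) = sqrt(-2 + 2*v))
262169 - (D(220) + u(Q(17, 5))) = 262169 - (1/(497 + 220) + sqrt(-2 + 2*5)) = 262169 - (1/717 + sqrt(-2 + 10)) = 262169 - (1/717 + sqrt(8)) = 262169 - (1/717 + 2*sqrt(2)) = 262169 + (-1/717 - 2*sqrt(2)) = 187975172/717 - 2*sqrt(2)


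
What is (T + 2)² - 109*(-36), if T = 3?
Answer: 3949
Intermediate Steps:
(T + 2)² - 109*(-36) = (3 + 2)² - 109*(-36) = 5² + 3924 = 25 + 3924 = 3949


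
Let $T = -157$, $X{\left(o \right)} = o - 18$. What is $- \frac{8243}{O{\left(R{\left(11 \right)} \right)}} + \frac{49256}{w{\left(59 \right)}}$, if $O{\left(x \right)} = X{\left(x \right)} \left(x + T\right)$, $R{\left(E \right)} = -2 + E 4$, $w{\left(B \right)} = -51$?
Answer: $- \frac{15058463}{15640} \approx -962.82$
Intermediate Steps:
$X{\left(o \right)} = -18 + o$ ($X{\left(o \right)} = o - 18 = -18 + o$)
$R{\left(E \right)} = -2 + 4 E$
$O{\left(x \right)} = \left(-157 + x\right) \left(-18 + x\right)$ ($O{\left(x \right)} = \left(-18 + x\right) \left(x - 157\right) = \left(-18 + x\right) \left(-157 + x\right) = \left(-157 + x\right) \left(-18 + x\right)$)
$- \frac{8243}{O{\left(R{\left(11 \right)} \right)}} + \frac{49256}{w{\left(59 \right)}} = - \frac{8243}{\left(-157 + \left(-2 + 4 \cdot 11\right)\right) \left(-18 + \left(-2 + 4 \cdot 11\right)\right)} + \frac{49256}{-51} = - \frac{8243}{\left(-157 + \left(-2 + 44\right)\right) \left(-18 + \left(-2 + 44\right)\right)} + 49256 \left(- \frac{1}{51}\right) = - \frac{8243}{\left(-157 + 42\right) \left(-18 + 42\right)} - \frac{49256}{51} = - \frac{8243}{\left(-115\right) 24} - \frac{49256}{51} = - \frac{8243}{-2760} - \frac{49256}{51} = \left(-8243\right) \left(- \frac{1}{2760}\right) - \frac{49256}{51} = \frac{8243}{2760} - \frac{49256}{51} = - \frac{15058463}{15640}$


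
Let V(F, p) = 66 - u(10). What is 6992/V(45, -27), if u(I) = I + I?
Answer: 152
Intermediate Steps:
u(I) = 2*I
V(F, p) = 46 (V(F, p) = 66 - 2*10 = 66 - 1*20 = 66 - 20 = 46)
6992/V(45, -27) = 6992/46 = 6992*(1/46) = 152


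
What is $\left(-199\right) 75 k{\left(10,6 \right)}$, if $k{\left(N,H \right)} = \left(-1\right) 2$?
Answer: $29850$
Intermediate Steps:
$k{\left(N,H \right)} = -2$
$\left(-199\right) 75 k{\left(10,6 \right)} = \left(-199\right) 75 \left(-2\right) = \left(-14925\right) \left(-2\right) = 29850$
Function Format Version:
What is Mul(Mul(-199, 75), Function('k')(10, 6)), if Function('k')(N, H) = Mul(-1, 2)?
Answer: 29850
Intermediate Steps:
Function('k')(N, H) = -2
Mul(Mul(-199, 75), Function('k')(10, 6)) = Mul(Mul(-199, 75), -2) = Mul(-14925, -2) = 29850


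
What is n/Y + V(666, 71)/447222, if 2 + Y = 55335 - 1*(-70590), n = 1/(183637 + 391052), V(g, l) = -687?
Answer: -16571942765789/10787973004761078 ≈ -0.0015361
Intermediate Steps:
n = 1/574689 ≈ 1.7401e-6
Y = 125923 (Y = -2 + (55335 - 1*(-70590)) = -2 + (55335 + 70590) = -2 + 125925 = 125923)
n/Y + V(666, 71)/447222 = (1/574689)/125923 - 687/447222 = (1/574689)*(1/125923) - 687*1/447222 = 1/72366562947 - 229/149074 = -16571942765789/10787973004761078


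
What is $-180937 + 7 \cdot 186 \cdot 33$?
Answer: $-137971$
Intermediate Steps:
$-180937 + 7 \cdot 186 \cdot 33 = -180937 + 1302 \cdot 33 = -180937 + 42966 = -137971$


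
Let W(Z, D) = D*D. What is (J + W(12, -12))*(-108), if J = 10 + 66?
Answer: -23760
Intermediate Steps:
J = 76
W(Z, D) = D**2
(J + W(12, -12))*(-108) = (76 + (-12)**2)*(-108) = (76 + 144)*(-108) = 220*(-108) = -23760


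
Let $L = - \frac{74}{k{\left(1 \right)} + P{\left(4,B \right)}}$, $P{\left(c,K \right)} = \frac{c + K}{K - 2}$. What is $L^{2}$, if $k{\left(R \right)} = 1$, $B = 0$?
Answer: $5476$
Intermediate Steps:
$P{\left(c,K \right)} = \frac{K + c}{-2 + K}$
$L = 74$ ($L = - \frac{74}{1 + \frac{0 + 4}{-2 + 0}} = - \frac{74}{1 + \frac{1}{-2} \cdot 4} = - \frac{74}{1 - 2} = - \frac{74}{-1} = \left(-74\right) \left(-1\right) = 74$)
$L^{2} = 74^{2} = 5476$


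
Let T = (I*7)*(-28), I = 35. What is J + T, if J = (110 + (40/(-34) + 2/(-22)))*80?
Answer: 343820/187 ≈ 1838.6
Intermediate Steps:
J = 1626640/187 (J = (110 + (40*(-1/34) + 2*(-1/22)))*80 = (110 + (-20/17 - 1/11))*80 = (110 - 237/187)*80 = (20333/187)*80 = 1626640/187 ≈ 8698.6)
T = -6860 (T = (35*7)*(-28) = 245*(-28) = -6860)
J + T = 1626640/187 - 6860 = 343820/187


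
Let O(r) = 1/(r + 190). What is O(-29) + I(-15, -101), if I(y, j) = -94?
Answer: -15133/161 ≈ -93.994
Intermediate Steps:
O(r) = 1/(190 + r)
O(-29) + I(-15, -101) = 1/(190 - 29) - 94 = 1/161 - 94 = -15133/161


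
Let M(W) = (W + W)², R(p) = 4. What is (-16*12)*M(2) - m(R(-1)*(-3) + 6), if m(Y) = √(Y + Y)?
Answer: -3072 - 2*I*√3 ≈ -3072.0 - 3.4641*I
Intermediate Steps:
M(W) = 4*W² (M(W) = (2*W)² = 4*W²)
m(Y) = √2*√Y (m(Y) = √(2*Y) = √2*√Y)
(-16*12)*M(2) - m(R(-1)*(-3) + 6) = (-16*12)*(4*2²) - √2*√(4*(-3) + 6) = -768*4 - √2*√(-12 + 6) = -192*16 - √2*√(-6) = -3072 - √2*I*√6 = -3072 - 2*I*√3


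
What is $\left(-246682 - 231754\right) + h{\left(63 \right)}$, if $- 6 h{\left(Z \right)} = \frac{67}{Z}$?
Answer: $- \frac{180848875}{378} \approx -4.7844 \cdot 10^{5}$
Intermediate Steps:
$h{\left(Z \right)} = - \frac{67}{6 Z}$ ($h{\left(Z \right)} = - \frac{67 \frac{1}{Z}}{6} = - \frac{67}{6 Z}$)
$\left(-246682 - 231754\right) + h{\left(63 \right)} = \left(-246682 - 231754\right) - \frac{67}{6 \cdot 63} = -478436 - \frac{67}{378} = - \frac{180848875}{378}$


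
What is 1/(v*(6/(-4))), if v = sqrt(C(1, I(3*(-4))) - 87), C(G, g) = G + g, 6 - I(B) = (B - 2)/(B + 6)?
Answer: 2*I*sqrt(741)/741 ≈ 0.073472*I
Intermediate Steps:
I(B) = 6 - (-2 + B)/(6 + B) (I(B) = 6 - (B - 2)/(B + 6) = 6 - (-2 + B)/(6 + B))
v = I*sqrt(741)/3 (v = sqrt((1 + (38 + 5*(3*(-4)))/(6 + 3*(-4))) - 87) = sqrt((1 + (38 + 5*(-12))/(6 - 12)) - 87) = sqrt((1 + (38 - 60)/(-6)) - 87) = sqrt((1 - 1/6*(-22)) - 87) = sqrt((1 + 11/3) - 87) = sqrt(14/3 - 87) = sqrt(-247/3) = I*sqrt(741)/3 ≈ 9.0738*I)
1/(v*(6/(-4))) = 1/((I*sqrt(741)/3)*(6/(-4))) = 1/((I*sqrt(741)/3)*(-1/4*6)) = 1/((I*sqrt(741)/3)*(-3/2)) = 1/(-I*sqrt(741)/2) = 2*I*sqrt(741)/741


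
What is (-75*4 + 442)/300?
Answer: 71/150 ≈ 0.47333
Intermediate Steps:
(-75*4 + 442)/300 = (-300 + 442)*(1/300) = 142*(1/300) = 71/150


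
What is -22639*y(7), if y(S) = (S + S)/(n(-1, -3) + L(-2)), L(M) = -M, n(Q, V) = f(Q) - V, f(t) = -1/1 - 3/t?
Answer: -45278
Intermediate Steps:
f(t) = -1 - 3/t (f(t) = -1*1 - 3/t = -1 - 3/t)
n(Q, V) = -V + (-3 - Q)/Q (n(Q, V) = (-3 - Q)/Q - V = -V + (-3 - Q)/Q)
y(S) = 2*S/7 (y(S) = (S + S)/((-1 - 1*(-3) - 3/(-1)) - 1*(-2)) = (2*S)/((-1 + 3 - 3*(-1)) + 2) = (2*S)/((-1 + 3 + 3) + 2) = (2*S)/(5 + 2) = (2*S)/7 = (2*S)*(1/7) = 2*S/7)
-22639*y(7) = -45278*7/7 = -22639*2 = -45278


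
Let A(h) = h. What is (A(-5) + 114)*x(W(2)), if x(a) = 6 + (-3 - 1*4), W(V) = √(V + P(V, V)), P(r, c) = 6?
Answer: -109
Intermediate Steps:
W(V) = √(6 + V) (W(V) = √(V + 6) = √(6 + V))
x(a) = -1 (x(a) = 6 + (-3 - 4) = 6 - 7 = -1)
(A(-5) + 114)*x(W(2)) = (-5 + 114)*(-1) = 109*(-1) = -109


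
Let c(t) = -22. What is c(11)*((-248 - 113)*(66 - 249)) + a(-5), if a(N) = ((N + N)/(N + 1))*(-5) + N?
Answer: -2906807/2 ≈ -1.4534e+6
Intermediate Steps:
a(N) = N - 10*N/(1 + N) (a(N) = ((2*N)/(1 + N))*(-5) + N = (2*N/(1 + N))*(-5) + N = -10*N/(1 + N) + N = N - 10*N/(1 + N))
c(11)*((-248 - 113)*(66 - 249)) + a(-5) = -22*(-248 - 113)*(66 - 249) - 5*(-9 - 5)/(1 - 5) = -(-7942)*(-183) - 5*(-14)/(-4) = -22*66063 - 5*(-1/4)*(-14) = -1453386 - 35/2 = -2906807/2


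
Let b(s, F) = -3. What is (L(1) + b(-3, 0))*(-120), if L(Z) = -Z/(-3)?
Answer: 320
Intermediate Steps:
L(Z) = Z/3 (L(Z) = -Z*(-⅓) = Z/3)
(L(1) + b(-3, 0))*(-120) = ((⅓)*1 - 3)*(-120) = (⅓ - 3)*(-120) = -8/3*(-120) = 320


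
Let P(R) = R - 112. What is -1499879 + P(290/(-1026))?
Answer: -769495528/513 ≈ -1.5000e+6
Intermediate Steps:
P(R) = -112 + R
-1499879 + P(290/(-1026)) = -1499879 + (-112 + 290/(-1026)) = -1499879 + (-112 + 290*(-1/1026)) = -1499879 + (-112 - 145/513) = -1499879 - 57601/513 = -769495528/513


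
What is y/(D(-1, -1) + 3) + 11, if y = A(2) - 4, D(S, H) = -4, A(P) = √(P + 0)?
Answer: 15 - √2 ≈ 13.586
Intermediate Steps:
A(P) = √P
y = -4 + √2 (y = √2 - 4 = -4 + √2 ≈ -2.5858)
y/(D(-1, -1) + 3) + 11 = (-4 + √2)/(-4 + 3) + 11 = (-4 + √2)/(-1) + 11 = (-4 + √2)*(-1) + 11 = (4 - √2) + 11 = 15 - √2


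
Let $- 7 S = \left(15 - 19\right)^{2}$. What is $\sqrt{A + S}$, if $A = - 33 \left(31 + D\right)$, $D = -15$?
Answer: $\frac{8 i \sqrt{406}}{7} \approx 23.028 i$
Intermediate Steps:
$S = - \frac{16}{7}$ ($S = - \frac{\left(15 - 19\right)^{2}}{7} = - \frac{\left(-4\right)^{2}}{7} = \left(- \frac{1}{7}\right) 16 = - \frac{16}{7} \approx -2.2857$)
$A = -528$ ($A = - 33 \left(31 - 15\right) = \left(-33\right) 16 = -528$)
$\sqrt{A + S} = \sqrt{-528 - \frac{16}{7}} = \sqrt{- \frac{3712}{7}} = \frac{8 i \sqrt{406}}{7}$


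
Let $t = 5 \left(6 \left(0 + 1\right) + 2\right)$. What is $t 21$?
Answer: $840$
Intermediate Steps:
$t = 40$ ($t = 5 \left(6 \cdot 1 + 2\right) = 5 \left(6 + 2\right) = 5 \cdot 8 = 40$)
$t 21 = 40 \cdot 21 = 840$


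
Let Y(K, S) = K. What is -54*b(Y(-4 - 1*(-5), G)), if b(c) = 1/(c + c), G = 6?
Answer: -27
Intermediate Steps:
b(c) = 1/(2*c)
-54*b(Y(-4 - 1*(-5), G)) = -27/(-4 - 1*(-5)) = -27/(-4 + 5) = -27/1 = -27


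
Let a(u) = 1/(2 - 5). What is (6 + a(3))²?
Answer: 289/9 ≈ 32.111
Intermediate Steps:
a(u) = -⅓ (a(u) = 1/(-3) = -⅓)
(6 + a(3))² = (6 - ⅓)² = (17/3)² = 289/9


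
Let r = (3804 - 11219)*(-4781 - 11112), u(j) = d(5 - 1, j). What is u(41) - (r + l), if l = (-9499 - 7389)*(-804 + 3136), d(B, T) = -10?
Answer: -78463789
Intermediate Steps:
u(j) = -10
r = 117846595 (r = -7415*(-15893) = 117846595)
l = -39382816 (l = -16888*2332 = -39382816)
u(41) - (r + l) = -10 - (117846595 - 39382816) = -10 - 1*78463779 = -10 - 78463779 = -78463789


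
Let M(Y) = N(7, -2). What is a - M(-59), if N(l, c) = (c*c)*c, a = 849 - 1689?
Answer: -832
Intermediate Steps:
a = -840
N(l, c) = c³ (N(l, c) = c²*c = c³)
M(Y) = -8 (M(Y) = (-2)³ = -8)
a - M(-59) = -840 - 1*(-8) = -840 + 8 = -832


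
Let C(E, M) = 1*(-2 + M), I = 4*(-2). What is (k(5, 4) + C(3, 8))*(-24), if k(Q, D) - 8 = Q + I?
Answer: -264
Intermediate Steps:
I = -8
C(E, M) = -2 + M
k(Q, D) = Q (k(Q, D) = 8 + (Q - 8) = 8 + (-8 + Q) = Q)
(k(5, 4) + C(3, 8))*(-24) = (5 + (-2 + 8))*(-24) = (5 + 6)*(-24) = 11*(-24) = -264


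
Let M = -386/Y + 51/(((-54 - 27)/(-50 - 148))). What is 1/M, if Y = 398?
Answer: 597/73847 ≈ 0.0080843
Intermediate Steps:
M = 73847/597 (M = -386/398 + 51/(((-54 - 27)/(-50 - 148))) = -386*1/398 + 51/((-81/(-198))) = -193/199 + 51/((-81*(-1/198))) = -193/199 + 51/(9/22) = -193/199 + 51*(22/9) = -193/199 + 374/3 = 73847/597 ≈ 123.70)
1/M = 1/(73847/597) = 597/73847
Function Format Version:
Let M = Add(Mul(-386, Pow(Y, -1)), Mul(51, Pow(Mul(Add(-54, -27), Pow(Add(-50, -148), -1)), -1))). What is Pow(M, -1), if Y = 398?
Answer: Rational(597, 73847) ≈ 0.0080843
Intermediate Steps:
M = Rational(73847, 597) (M = Add(Mul(-386, Pow(398, -1)), Mul(51, Pow(Mul(Add(-54, -27), Pow(Add(-50, -148), -1)), -1))) = Add(Mul(-386, Rational(1, 398)), Mul(51, Pow(Mul(-81, Pow(-198, -1)), -1))) = Add(Rational(-193, 199), Mul(51, Pow(Mul(-81, Rational(-1, 198)), -1))) = Add(Rational(-193, 199), Mul(51, Pow(Rational(9, 22), -1))) = Add(Rational(-193, 199), Mul(51, Rational(22, 9))) = Add(Rational(-193, 199), Rational(374, 3)) = Rational(73847, 597) ≈ 123.70)
Pow(M, -1) = Pow(Rational(73847, 597), -1) = Rational(597, 73847)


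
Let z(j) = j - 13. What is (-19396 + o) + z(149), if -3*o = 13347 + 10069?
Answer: -81196/3 ≈ -27065.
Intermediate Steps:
z(j) = -13 + j
o = -23416/3 (o = -(13347 + 10069)/3 = -1/3*23416 = -23416/3 ≈ -7805.3)
(-19396 + o) + z(149) = (-19396 - 23416/3) + (-13 + 149) = -81604/3 + 136 = -81196/3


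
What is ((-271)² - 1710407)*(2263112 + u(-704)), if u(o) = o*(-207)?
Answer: -3943189179440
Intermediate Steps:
u(o) = -207*o
((-271)² - 1710407)*(2263112 + u(-704)) = ((-271)² - 1710407)*(2263112 - 207*(-704)) = (73441 - 1710407)*(2263112 + 145728) = -1636966*2408840 = -3943189179440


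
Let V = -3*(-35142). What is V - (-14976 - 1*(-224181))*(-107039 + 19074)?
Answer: 18402823251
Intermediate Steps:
V = 105426
V - (-14976 - 1*(-224181))*(-107039 + 19074) = 105426 - (-14976 - 1*(-224181))*(-107039 + 19074) = 105426 - (-14976 + 224181)*(-87965) = 105426 - 209205*(-87965) = 105426 - 1*(-18402717825) = 105426 + 18402717825 = 18402823251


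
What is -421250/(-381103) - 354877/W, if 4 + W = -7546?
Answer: 138425126831/2877327650 ≈ 48.109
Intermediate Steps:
W = -7550 (W = -4 - 7546 = -7550)
-421250/(-381103) - 354877/W = -421250/(-381103) - 354877/(-7550) = -421250*(-1/381103) - 354877*(-1/7550) = 421250/381103 + 354877/7550 = 138425126831/2877327650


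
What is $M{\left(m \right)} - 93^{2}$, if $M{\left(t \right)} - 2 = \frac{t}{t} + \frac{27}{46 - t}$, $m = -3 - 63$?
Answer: $- \frac{968325}{112} \approx -8645.8$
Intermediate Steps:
$m = -66$ ($m = -3 - 63 = -66$)
$M{\left(t \right)} = 3 + \frac{27}{46 - t}$ ($M{\left(t \right)} = 2 + \left(\frac{t}{t} + \frac{27}{46 - t}\right) = 2 + \left(1 + \frac{27}{46 - t}\right) = 3 + \frac{27}{46 - t}$)
$M{\left(m \right)} - 93^{2} = \frac{3 \left(-55 - 66\right)}{-46 - 66} - 93^{2} = 3 \frac{1}{-112} \left(-121\right) - 8649 = 3 \left(- \frac{1}{112}\right) \left(-121\right) - 8649 = \frac{363}{112} - 8649 = - \frac{968325}{112}$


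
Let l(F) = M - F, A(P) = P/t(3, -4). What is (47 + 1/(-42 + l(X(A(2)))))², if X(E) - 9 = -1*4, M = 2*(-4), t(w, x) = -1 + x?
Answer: 6677056/3025 ≈ 2207.3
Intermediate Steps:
M = -8
A(P) = -P/5 (A(P) = P/(-1 - 4) = P/(-5) = P*(-⅕) = -P/5)
X(E) = 5 (X(E) = 9 - 1*4 = 9 - 4 = 5)
l(F) = -8 - F
(47 + 1/(-42 + l(X(A(2)))))² = (47 + 1/(-42 + (-8 - 1*5)))² = (47 + 1/(-42 + (-8 - 5)))² = (47 + 1/(-42 - 13))² = (47 + 1/(-55))² = (47 - 1/55)² = (2584/55)² = 6677056/3025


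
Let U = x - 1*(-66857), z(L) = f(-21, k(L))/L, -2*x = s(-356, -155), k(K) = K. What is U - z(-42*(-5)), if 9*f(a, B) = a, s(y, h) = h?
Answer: 3012053/45 ≈ 66935.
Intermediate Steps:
x = 155/2 (x = -½*(-155) = 155/2 ≈ 77.500)
f(a, B) = a/9
z(L) = -7/(3*L) (z(L) = ((⅑)*(-21))/L = -7/(3*L))
U = 133869/2 (U = 155/2 - 1*(-66857) = 155/2 + 66857 = 133869/2 ≈ 66935.)
U - z(-42*(-5)) = 133869/2 - (-7)/(3*((-42*(-5)))) = 133869/2 - (-7)/(3*210) = 133869/2 - 1*(-1/90) = 133869/2 + 1/90 = 3012053/45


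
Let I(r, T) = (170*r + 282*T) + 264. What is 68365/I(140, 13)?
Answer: 13673/5546 ≈ 2.4654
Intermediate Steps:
I(r, T) = 264 + 170*r + 282*T
68365/I(140, 13) = 68365/(264 + 170*140 + 282*13) = 68365/(264 + 23800 + 3666) = 68365/27730 = 68365*(1/27730) = 13673/5546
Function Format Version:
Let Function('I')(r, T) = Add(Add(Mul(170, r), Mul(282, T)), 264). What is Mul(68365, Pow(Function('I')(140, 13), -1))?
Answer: Rational(13673, 5546) ≈ 2.4654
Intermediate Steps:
Function('I')(r, T) = Add(264, Mul(170, r), Mul(282, T))
Mul(68365, Pow(Function('I')(140, 13), -1)) = Mul(68365, Pow(Add(264, Mul(170, 140), Mul(282, 13)), -1)) = Mul(68365, Pow(Add(264, 23800, 3666), -1)) = Mul(68365, Pow(27730, -1)) = Mul(68365, Rational(1, 27730)) = Rational(13673, 5546)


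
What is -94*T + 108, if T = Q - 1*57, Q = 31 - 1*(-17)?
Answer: 954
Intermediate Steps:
Q = 48 (Q = 31 + 17 = 48)
T = -9 (T = 48 - 1*57 = 48 - 57 = -9)
-94*T + 108 = -94*(-9) + 108 = 846 + 108 = 954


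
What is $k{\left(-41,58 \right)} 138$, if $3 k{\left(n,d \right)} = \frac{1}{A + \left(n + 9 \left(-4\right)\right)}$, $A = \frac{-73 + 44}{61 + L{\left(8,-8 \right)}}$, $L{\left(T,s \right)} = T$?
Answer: $- \frac{1587}{2671} \approx -0.59416$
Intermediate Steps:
$A = - \frac{29}{69}$ ($A = \frac{-73 + 44}{61 + 8} = - \frac{29}{69} \approx -0.42029$)
$k{\left(n,d \right)} = \frac{1}{3 \left(- \frac{2513}{69} + n\right)}$ ($k{\left(n,d \right)} = \frac{1}{3 \left(- \frac{29}{69} + \left(n + 9 \left(-4\right)\right)\right)} = \frac{1}{3 \left(- \frac{29}{69} + \left(n - 36\right)\right)} = \frac{1}{3 \left(- \frac{29}{69} + \left(-36 + n\right)\right)} = \frac{1}{3 \left(- \frac{2513}{69} + n\right)}$)
$k{\left(-41,58 \right)} 138 = \frac{23}{-2513 + 69 \left(-41\right)} 138 = \frac{23}{-2513 - 2829} \cdot 138 = \frac{23}{-5342} \cdot 138 = 23 \left(- \frac{1}{5342}\right) 138 = \left(- \frac{23}{5342}\right) 138 = - \frac{1587}{2671}$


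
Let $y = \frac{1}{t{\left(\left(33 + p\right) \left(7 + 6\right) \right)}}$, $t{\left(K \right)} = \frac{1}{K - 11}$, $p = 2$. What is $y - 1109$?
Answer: $-665$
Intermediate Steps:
$t{\left(K \right)} = \frac{1}{-11 + K}$
$y = 444$ ($y = \frac{1}{\frac{1}{-11 + \left(33 + 2\right) \left(7 + 6\right)}} = \frac{1}{\frac{1}{-11 + 35 \cdot 13}} = \frac{1}{\frac{1}{-11 + 455}} = \frac{1}{\frac{1}{444}} = 444$)
$y - 1109 = 444 - 1109 = -665$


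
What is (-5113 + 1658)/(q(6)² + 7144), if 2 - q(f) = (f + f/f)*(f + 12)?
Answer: -691/4504 ≈ -0.15342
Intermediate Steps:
q(f) = 2 - (1 + f)*(12 + f) (q(f) = 2 - (f + f/f)*(f + 12) = 2 - (f + 1)*(12 + f) = 2 - (1 + f)*(12 + f))
(-5113 + 1658)/(q(6)² + 7144) = (-5113 + 1658)/((-10 - 1*6² - 13*6)² + 7144) = -3455/((-10 - 1*36 - 78)² + 7144) = -3455/((-10 - 36 - 78)² + 7144) = -3455/((-124)² + 7144) = -3455/(15376 + 7144) = -3455/22520 = -3455*1/22520 = -691/4504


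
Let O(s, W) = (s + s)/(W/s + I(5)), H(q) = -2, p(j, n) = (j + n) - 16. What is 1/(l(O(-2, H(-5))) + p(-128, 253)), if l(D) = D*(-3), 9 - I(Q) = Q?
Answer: 5/557 ≈ 0.0089767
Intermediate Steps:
I(Q) = 9 - Q
p(j, n) = -16 + j + n
O(s, W) = 2*s/(4 + W/s) (O(s, W) = (s + s)/(W/s + (9 - 1*5)) = (2*s)/(W/s + (9 - 5)) = (2*s)/(W/s + 4) = (2*s)/(4 + W/s) = 2*s/(4 + W/s))
l(D) = -3*D
1/(l(O(-2, H(-5))) + p(-128, 253)) = 1/(-6*(-2)**2/(-2 + 4*(-2)) + (-16 - 128 + 253)) = 1/(-6*4/(-2 - 8) + 109) = 1/(-6*4/(-10) + 109) = 1/(-6*4*(-1)/10 + 109) = 1/(-3*(-4/5) + 109) = 1/(12/5 + 109) = 1/(557/5) = 5/557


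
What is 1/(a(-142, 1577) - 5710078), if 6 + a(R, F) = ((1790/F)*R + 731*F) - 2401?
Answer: -1577/7190897926 ≈ -2.1931e-7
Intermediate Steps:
a(R, F) = -2407 + 731*F + 1790*R/F (a(R, F) = -6 + (((1790/F)*R + 731*F) - 2401) = -6 + ((1790*R/F + 731*F) - 2401) = -6 + ((731*F + 1790*R/F) - 2401) = -6 + (-2401 + 731*F + 1790*R/F) = -2407 + 731*F + 1790*R/F)
1/(a(-142, 1577) - 5710078) = 1/((-2407 + 731*1577 + 1790*(-142)/1577) - 5710078) = 1/((-2407 + 1152787 + 1790*(-142)*(1/1577)) - 5710078) = 1/((-2407 + 1152787 - 254180/1577) - 5710078) = 1/(1813895080/1577 - 5710078) = 1/(-7190897926/1577) = -1577/7190897926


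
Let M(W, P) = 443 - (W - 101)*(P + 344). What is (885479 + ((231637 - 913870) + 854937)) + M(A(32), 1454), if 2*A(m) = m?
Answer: 1211456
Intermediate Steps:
A(m) = m/2
M(W, P) = 443 - (-101 + W)*(344 + P)
(885479 + ((231637 - 913870) + 854937)) + M(A(32), 1454) = (885479 + ((231637 - 913870) + 854937)) + (35187 - 172*32 + 101*1454 - 1*1454*(½)*32) = (885479 + (-682233 + 854937)) + (35187 - 344*16 + 146854 - 1*1454*16) = (885479 + 172704) + (35187 - 5504 + 146854 - 23264) = 1058183 + 153273 = 1211456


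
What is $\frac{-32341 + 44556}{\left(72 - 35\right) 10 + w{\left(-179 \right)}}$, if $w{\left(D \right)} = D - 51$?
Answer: $\frac{349}{4} \approx 87.25$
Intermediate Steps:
$w{\left(D \right)} = -51 + D$
$\frac{-32341 + 44556}{\left(72 - 35\right) 10 + w{\left(-179 \right)}} = \frac{-32341 + 44556}{\left(72 - 35\right) 10 - 230} = \frac{12215}{37 \cdot 10 - 230} = \frac{12215}{370 - 230} = \frac{12215}{140} = 12215 \cdot \frac{1}{140} = \frac{349}{4}$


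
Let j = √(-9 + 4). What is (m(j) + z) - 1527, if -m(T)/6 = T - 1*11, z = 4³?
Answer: -1397 - 6*I*√5 ≈ -1397.0 - 13.416*I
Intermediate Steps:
j = I*√5 (j = √(-5) = I*√5 ≈ 2.2361*I)
z = 64
m(T) = 66 - 6*T (m(T) = -6*(T - 1*11) = -6*(T - 11) = -6*(-11 + T) = 66 - 6*T)
(m(j) + z) - 1527 = ((66 - 6*I*√5) + 64) - 1527 = (130 - 6*I*√5) - 1527 = -1397 - 6*I*√5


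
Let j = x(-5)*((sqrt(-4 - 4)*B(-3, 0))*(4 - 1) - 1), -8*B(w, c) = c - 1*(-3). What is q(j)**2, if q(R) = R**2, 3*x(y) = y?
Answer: 1710625/5184 - 45625*I*sqrt(2)/72 ≈ 329.98 - 896.16*I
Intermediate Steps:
B(w, c) = -3/8 - c/8 (B(w, c) = -(c - 1*(-3))/8 = -(c + 3)/8 = -(3 + c)/8 = -3/8 - c/8)
x(y) = y/3
j = 5/3 + 15*I*sqrt(2)/4 (j = ((1/3)*(-5))*((sqrt(-4 - 4)*(-3/8 - 1/8*0))*(4 - 1) - 1) = -5*((sqrt(-8)*(-3/8 + 0))*3 - 1)/3 = -5*(((2*I*sqrt(2))*(-3/8))*3 - 1)/3 = -5*(-3*I*sqrt(2)/4*3 - 1)/3 = -5*(-9*I*sqrt(2)/4 - 1)/3 = -5*(-1 - 9*I*sqrt(2)/4)/3 = 5/3 + 15*I*sqrt(2)/4 ≈ 1.6667 + 5.3033*I)
q(j)**2 = ((5/3 + 15*I*sqrt(2)/4)**2)**2 = (5/3 + 15*I*sqrt(2)/4)**4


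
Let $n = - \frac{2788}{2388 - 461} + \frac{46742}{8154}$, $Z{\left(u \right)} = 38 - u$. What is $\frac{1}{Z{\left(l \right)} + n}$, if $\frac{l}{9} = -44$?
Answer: $\frac{191619}{83983847} \approx 0.0022816$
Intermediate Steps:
$l = -396$ ($l = 9 \left(-44\right) = -396$)
$n = \frac{821201}{191619}$ ($n = - \frac{2788}{1927} + 46742 \cdot \frac{1}{8154} = \left(-2788\right) \frac{1}{1927} + \frac{23371}{4077} = - \frac{68}{47} + \frac{23371}{4077} = \frac{821201}{191619} \approx 4.2856$)
$\frac{1}{Z{\left(l \right)} + n} = \frac{1}{\left(38 - -396\right) + \frac{821201}{191619}} = \frac{1}{\left(38 + 396\right) + \frac{821201}{191619}} = \frac{1}{434 + \frac{821201}{191619}} = \frac{1}{\frac{83983847}{191619}} = \frac{191619}{83983847}$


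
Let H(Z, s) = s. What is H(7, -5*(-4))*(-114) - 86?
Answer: -2366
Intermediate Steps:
H(7, -5*(-4))*(-114) - 86 = -5*(-4)*(-114) - 86 = 20*(-114) - 86 = -2280 - 86 = -2366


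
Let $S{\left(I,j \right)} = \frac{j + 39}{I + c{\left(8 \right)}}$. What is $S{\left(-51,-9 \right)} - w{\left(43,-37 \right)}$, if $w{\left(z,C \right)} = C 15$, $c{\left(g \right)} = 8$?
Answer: $\frac{23835}{43} \approx 554.3$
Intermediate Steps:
$w{\left(z,C \right)} = 15 C$
$S{\left(I,j \right)} = \frac{39 + j}{8 + I}$ ($S{\left(I,j \right)} = \frac{j + 39}{I + 8} = \frac{39 + j}{8 + I}$)
$S{\left(-51,-9 \right)} - w{\left(43,-37 \right)} = \frac{39 - 9}{8 - 51} - 15 \left(-37\right) = \frac{1}{-43} \cdot 30 - -555 = \left(- \frac{1}{43}\right) 30 + 555 = - \frac{30}{43} + 555 = \frac{23835}{43}$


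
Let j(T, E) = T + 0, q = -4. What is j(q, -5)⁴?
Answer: 256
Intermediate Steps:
j(T, E) = T
j(q, -5)⁴ = (-4)⁴ = 256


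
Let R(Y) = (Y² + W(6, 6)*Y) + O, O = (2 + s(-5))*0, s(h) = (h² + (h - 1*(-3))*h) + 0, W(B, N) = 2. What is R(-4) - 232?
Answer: -224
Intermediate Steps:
s(h) = h² + h*(3 + h) (s(h) = (h² + (h + 3)*h) + 0 = (h² + (3 + h)*h) + 0 = (h² + h*(3 + h)) + 0 = h² + h*(3 + h))
O = 0 (O = (2 - 5*(3 + 2*(-5)))*0 = (2 - 5*(3 - 10))*0 = (2 - 5*(-7))*0 = (2 + 35)*0 = 37*0 = 0)
R(Y) = Y² + 2*Y (R(Y) = (Y² + 2*Y) + 0 = Y² + 2*Y)
R(-4) - 232 = -4*(2 - 4) - 232 = -4*(-2) - 232 = 8 - 232 = -224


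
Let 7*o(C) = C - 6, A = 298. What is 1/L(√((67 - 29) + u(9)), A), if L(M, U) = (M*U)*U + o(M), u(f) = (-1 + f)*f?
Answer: 21/21253243750237 + 4351403*√110/42506487500474 ≈ 1.0737e-6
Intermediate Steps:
u(f) = f*(-1 + f)
o(C) = -6/7 + C/7 (o(C) = (C - 6)/7 = (-6 + C)/7 = -6/7 + C/7)
L(M, U) = -6/7 + M/7 + M*U² (L(M, U) = (M*U)*U + (-6/7 + M/7) = M*U² + (-6/7 + M/7) = -6/7 + M/7 + M*U²)
1/L(√((67 - 29) + u(9)), A) = 1/(-6/7 + √((67 - 29) + 9*(-1 + 9))/7 + √((67 - 29) + 9*(-1 + 9))*298²) = 1/(-6/7 + √(38 + 9*8)/7 + √(38 + 9*8)*88804) = 1/(-6/7 + √(38 + 72)/7 + √(38 + 72)*88804) = 1/(-6/7 + √110/7 + √110*88804) = 1/(-6/7 + √110/7 + 88804*√110) = 1/(-6/7 + 621629*√110/7)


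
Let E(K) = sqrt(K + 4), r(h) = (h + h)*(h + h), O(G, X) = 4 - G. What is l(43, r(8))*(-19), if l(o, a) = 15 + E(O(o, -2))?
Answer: -285 - 19*I*sqrt(35) ≈ -285.0 - 112.41*I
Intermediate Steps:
r(h) = 4*h**2 (r(h) = (2*h)*(2*h) = 4*h**2)
E(K) = sqrt(4 + K)
l(o, a) = 15 + sqrt(8 - o) (l(o, a) = 15 + sqrt(4 + (4 - o)) = 15 + sqrt(8 - o))
l(43, r(8))*(-19) = (15 + sqrt(8 - 1*43))*(-19) = (15 + sqrt(8 - 43))*(-19) = (15 + sqrt(-35))*(-19) = (15 + I*sqrt(35))*(-19) = -285 - 19*I*sqrt(35)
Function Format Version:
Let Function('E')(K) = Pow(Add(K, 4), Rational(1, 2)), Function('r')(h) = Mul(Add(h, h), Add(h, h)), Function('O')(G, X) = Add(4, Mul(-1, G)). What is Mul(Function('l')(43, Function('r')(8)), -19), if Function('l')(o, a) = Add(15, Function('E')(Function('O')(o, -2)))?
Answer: Add(-285, Mul(-19, I, Pow(35, Rational(1, 2)))) ≈ Add(-285.00, Mul(-112.41, I))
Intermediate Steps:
Function('r')(h) = Mul(4, Pow(h, 2)) (Function('r')(h) = Mul(Mul(2, h), Mul(2, h)) = Mul(4, Pow(h, 2)))
Function('E')(K) = Pow(Add(4, K), Rational(1, 2))
Function('l')(o, a) = Add(15, Pow(Add(8, Mul(-1, o)), Rational(1, 2))) (Function('l')(o, a) = Add(15, Pow(Add(4, Add(4, Mul(-1, o))), Rational(1, 2))) = Add(15, Pow(Add(8, Mul(-1, o)), Rational(1, 2))))
Mul(Function('l')(43, Function('r')(8)), -19) = Mul(Add(15, Pow(Add(8, Mul(-1, 43)), Rational(1, 2))), -19) = Mul(Add(15, Pow(Add(8, -43), Rational(1, 2))), -19) = Mul(Add(15, Pow(-35, Rational(1, 2))), -19) = Mul(Add(15, Mul(I, Pow(35, Rational(1, 2)))), -19) = Add(-285, Mul(-19, I, Pow(35, Rational(1, 2))))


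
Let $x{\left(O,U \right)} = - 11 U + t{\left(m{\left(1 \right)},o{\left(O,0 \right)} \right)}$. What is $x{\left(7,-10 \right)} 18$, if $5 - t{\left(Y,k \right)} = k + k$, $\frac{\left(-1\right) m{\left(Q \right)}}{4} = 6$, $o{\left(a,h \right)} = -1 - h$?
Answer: $2106$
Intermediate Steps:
$m{\left(Q \right)} = -24$ ($m{\left(Q \right)} = \left(-4\right) 6 = -24$)
$t{\left(Y,k \right)} = 5 - 2 k$ ($t{\left(Y,k \right)} = 5 - \left(k + k\right) = 5 - 2 k$)
$x{\left(O,U \right)} = 7 - 11 U$ ($x{\left(O,U \right)} = - 11 U + \left(5 - 2 \left(-1 - 0\right)\right) = - 11 U + \left(5 - 2 \left(-1 + 0\right)\right) = - 11 U + \left(5 - -2\right) = - 11 U + \left(5 + 2\right) = - 11 U + 7 = 7 - 11 U$)
$x{\left(7,-10 \right)} 18 = \left(7 - -110\right) 18 = \left(7 + 110\right) 18 = 117 \cdot 18 = 2106$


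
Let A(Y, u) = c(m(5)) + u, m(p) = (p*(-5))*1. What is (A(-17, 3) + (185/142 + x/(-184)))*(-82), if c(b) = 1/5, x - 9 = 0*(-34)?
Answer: -11928089/32660 ≈ -365.22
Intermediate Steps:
m(p) = -5*p (m(p) = -5*p*1 = -5*p)
x = 9 (x = 9 + 0*(-34) = 9 + 0 = 9)
c(b) = 1/5
A(Y, u) = 1/5 + u
(A(-17, 3) + (185/142 + x/(-184)))*(-82) = ((1/5 + 3) + (185/142 + 9/(-184)))*(-82) = (16/5 + (185*(1/142) + 9*(-1/184)))*(-82) = (16/5 + (185/142 - 9/184))*(-82) = (16/5 + 16381/13064)*(-82) = (290929/65320)*(-82) = -11928089/32660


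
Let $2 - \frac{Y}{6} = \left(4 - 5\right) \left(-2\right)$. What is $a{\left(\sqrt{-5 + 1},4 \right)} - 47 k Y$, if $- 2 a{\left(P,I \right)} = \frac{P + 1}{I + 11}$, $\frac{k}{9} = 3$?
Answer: $- \frac{1}{30} - \frac{i}{15} \approx -0.033333 - 0.066667 i$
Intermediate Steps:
$k = 27$ ($k = 9 \cdot 3 = 27$)
$Y = 0$ ($Y = 12 - 6 \left(4 - 5\right) \left(-2\right) = 12 - 6 \left(\left(-1\right) \left(-2\right)\right) = 12 - 12 = 0$)
$a{\left(P,I \right)} = - \frac{1 + P}{2 \left(11 + I\right)}$ ($a{\left(P,I \right)} = - \frac{\left(P + 1\right) \frac{1}{I + 11}}{2} = - \frac{\left(1 + P\right) \frac{1}{11 + I}}{2} = - \frac{\frac{1}{11 + I} \left(1 + P\right)}{2} = - \frac{1 + P}{2 \left(11 + I\right)}$)
$a{\left(\sqrt{-5 + 1},4 \right)} - 47 k Y = \frac{-1 - \sqrt{-5 + 1}}{2 \left(11 + 4\right)} - 47 \cdot 27 \cdot 0 = \frac{-1 - \sqrt{-4}}{2 \cdot 15} - 0 = \frac{1}{2} \cdot \frac{1}{15} \left(-1 - 2 i\right) + 0 = \left(- \frac{1}{30} - \frac{i}{15}\right) + 0 = - \frac{1}{30} - \frac{i}{15}$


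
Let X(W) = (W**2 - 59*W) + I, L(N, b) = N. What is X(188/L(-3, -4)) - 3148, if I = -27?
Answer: 40045/9 ≈ 4449.4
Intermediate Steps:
X(W) = -27 + W**2 - 59*W (X(W) = (W**2 - 59*W) - 27 = -27 + W**2 - 59*W)
X(188/L(-3, -4)) - 3148 = (-27 + (188/(-3))**2 - 11092/(-3)) - 3148 = (-27 + (188*(-1/3))**2 - 11092*(-1)/3) - 3148 = (-27 + (-188/3)**2 - 59*(-188/3)) - 3148 = (-27 + 35344/9 + 11092/3) - 3148 = 68377/9 - 3148 = 40045/9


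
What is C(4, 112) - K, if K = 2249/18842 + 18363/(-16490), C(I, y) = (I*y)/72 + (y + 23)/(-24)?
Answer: 8900447683/5592682440 ≈ 1.5914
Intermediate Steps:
C(I, y) = -23/24 - y/24 + I*y/72 (C(I, y) = (I*y)*(1/72) + (23 + y)*(-1/24) = I*y/72 + (-23/24 - y/24) = -23/24 - y/24 + I*y/72)
K = -77227409/77676145 (K = 2249*(1/18842) + 18363*(-1/16490) = 2249/18842 - 18363/16490 = -77227409/77676145 ≈ -0.99422)
C(4, 112) - K = (-23/24 - 1/24*112 + (1/72)*4*112) - 1*(-77227409/77676145) = (-23/24 - 14/3 + 56/9) + 77227409/77676145 = 43/72 + 77227409/77676145 = 8900447683/5592682440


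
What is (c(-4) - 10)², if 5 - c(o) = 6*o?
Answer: 361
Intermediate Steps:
c(o) = 5 - 6*o
(c(-4) - 10)² = ((5 - 6*(-4)) - 10)² = ((5 + 24) - 10)² = (29 - 10)² = 19² = 361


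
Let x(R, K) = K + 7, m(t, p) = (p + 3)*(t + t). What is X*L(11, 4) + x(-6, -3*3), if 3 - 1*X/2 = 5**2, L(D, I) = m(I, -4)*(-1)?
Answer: -354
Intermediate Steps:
m(t, p) = 2*t*(3 + p) (m(t, p) = (3 + p)*(2*t) = 2*t*(3 + p))
L(D, I) = 2*I (L(D, I) = (2*I*(3 - 4))*(-1) = (2*I*(-1))*(-1) = -2*I*(-1) = 2*I)
x(R, K) = 7 + K
X = -44 (X = 6 - 2*5**2 = 6 - 2*25 = 6 - 50 = -44)
X*L(11, 4) + x(-6, -3*3) = -88*4 + (7 - 3*3) = -44*8 + (7 - 9) = -352 - 2 = -354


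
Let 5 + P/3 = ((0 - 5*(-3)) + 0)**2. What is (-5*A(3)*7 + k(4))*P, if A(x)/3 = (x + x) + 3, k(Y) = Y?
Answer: -621060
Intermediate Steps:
A(x) = 9 + 6*x (A(x) = 3*((x + x) + 3) = 3*(2*x + 3) = 3*(3 + 2*x) = 9 + 6*x)
P = 660 (P = -15 + 3*((0 - 5*(-3)) + 0)**2 = -15 + 3*((0 + 15) + 0)**2 = -15 + 3*(15 + 0)**2 = -15 + 3*15**2 = -15 + 3*225 = -15 + 675 = 660)
(-5*A(3)*7 + k(4))*P = (-5*(9 + 6*3)*7 + 4)*660 = (-5*(9 + 18)*7 + 4)*660 = (-5*27*7 + 4)*660 = (-135*7 + 4)*660 = (-945 + 4)*660 = -941*660 = -621060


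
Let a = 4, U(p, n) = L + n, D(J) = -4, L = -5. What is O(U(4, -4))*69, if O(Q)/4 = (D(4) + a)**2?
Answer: 0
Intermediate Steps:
U(p, n) = -5 + n
O(Q) = 0 (O(Q) = 4*(-4 + 4)**2 = 4*0**2 = 4*0 = 0)
O(U(4, -4))*69 = 0*69 = 0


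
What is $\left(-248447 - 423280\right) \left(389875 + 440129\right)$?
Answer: $-557536096908$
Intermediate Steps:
$\left(-248447 - 423280\right) \left(389875 + 440129\right) = \left(-671727\right) 830004 = -557536096908$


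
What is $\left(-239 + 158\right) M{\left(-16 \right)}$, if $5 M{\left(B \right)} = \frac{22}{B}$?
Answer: $\frac{891}{40} \approx 22.275$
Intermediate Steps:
$M{\left(B \right)} = \frac{22}{5 B}$ ($M{\left(B \right)} = \frac{22 \frac{1}{B}}{5} = \frac{22}{5 B}$)
$\left(-239 + 158\right) M{\left(-16 \right)} = \left(-239 + 158\right) \frac{22}{5 \left(-16\right)} = - 81 \cdot \frac{22}{5} \left(- \frac{1}{16}\right) = \left(-81\right) \left(- \frac{11}{40}\right) = \frac{891}{40}$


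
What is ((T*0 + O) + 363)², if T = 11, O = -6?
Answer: 127449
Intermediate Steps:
((T*0 + O) + 363)² = ((11*0 - 6) + 363)² = ((0 - 6) + 363)² = (-6 + 363)² = 357² = 127449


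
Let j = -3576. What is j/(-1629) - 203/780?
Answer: 91059/47060 ≈ 1.9350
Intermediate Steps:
j/(-1629) - 203/780 = -3576/(-1629) - 203/780 = -3576*(-1/1629) - 203*1/780 = 1192/543 - 203/780 = 91059/47060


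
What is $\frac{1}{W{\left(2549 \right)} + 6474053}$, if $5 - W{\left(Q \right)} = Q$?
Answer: $\frac{1}{6471509} \approx 1.5452 \cdot 10^{-7}$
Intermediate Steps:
$W{\left(Q \right)} = 5 - Q$
$\frac{1}{W{\left(2549 \right)} + 6474053} = \frac{1}{\left(5 - 2549\right) + 6474053} = \frac{1}{-2544 + 6474053} = \frac{1}{6471509}$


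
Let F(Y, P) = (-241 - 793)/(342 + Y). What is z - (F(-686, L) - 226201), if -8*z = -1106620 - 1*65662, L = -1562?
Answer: 32055059/86 ≈ 3.7273e+5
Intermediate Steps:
F(Y, P) = -1034/(342 + Y)
z = 586141/4 (z = -(-1106620 - 1*65662)/8 = -(-1106620 - 65662)/8 = -1/8*(-1172282) = 586141/4 ≈ 1.4654e+5)
z - (F(-686, L) - 226201) = 586141/4 - (-1034/(342 - 686) - 226201) = 586141/4 - (-1034/(-344) - 226201) = 586141/4 - (-1034*(-1/344) - 226201) = 586141/4 - (517/172 - 226201) = 586141/4 - 1*(-38906055/172) = 586141/4 + 38906055/172 = 32055059/86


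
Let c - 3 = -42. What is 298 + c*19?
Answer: -443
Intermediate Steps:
c = -39 (c = 3 - 42 = -39)
298 + c*19 = 298 - 39*19 = 298 - 741 = -443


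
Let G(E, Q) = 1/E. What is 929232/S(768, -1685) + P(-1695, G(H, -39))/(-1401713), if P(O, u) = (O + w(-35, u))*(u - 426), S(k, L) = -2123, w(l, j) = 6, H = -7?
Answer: -9128312304213/20830856893 ≈ -438.21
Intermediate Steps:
P(O, u) = (-426 + u)*(6 + O) (P(O, u) = (O + 6)*(u - 426) = (6 + O)*(-426 + u) = (-426 + u)*(6 + O))
929232/S(768, -1685) + P(-1695, G(H, -39))/(-1401713) = 929232/(-2123) + (-2556 - 426*(-1695) + 6/(-7) - 1695/(-7))/(-1401713) = 929232*(-1/2123) + (-2556 + 722070 + 6*(-1/7) - 1695*(-1/7))*(-1/1401713) = -929232/2123 + (-2556 + 722070 - 6/7 + 1695/7)*(-1/1401713) = -929232/2123 + (5038287/7)*(-1/1401713) = -929232/2123 - 5038287/9811991 = -9128312304213/20830856893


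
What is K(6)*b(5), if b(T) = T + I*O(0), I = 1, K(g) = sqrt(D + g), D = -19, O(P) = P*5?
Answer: 5*I*sqrt(13) ≈ 18.028*I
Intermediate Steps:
O(P) = 5*P
K(g) = sqrt(-19 + g)
b(T) = T (b(T) = T + 1*(5*0) = T + 1*0 = T + 0 = T)
K(6)*b(5) = sqrt(-19 + 6)*5 = sqrt(-13)*5 = (I*sqrt(13))*5 = 5*I*sqrt(13)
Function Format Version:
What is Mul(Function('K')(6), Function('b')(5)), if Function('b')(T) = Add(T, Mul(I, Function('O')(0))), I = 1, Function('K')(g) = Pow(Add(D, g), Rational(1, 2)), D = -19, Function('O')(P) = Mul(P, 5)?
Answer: Mul(5, I, Pow(13, Rational(1, 2))) ≈ Mul(18.028, I)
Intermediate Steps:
Function('O')(P) = Mul(5, P)
Function('K')(g) = Pow(Add(-19, g), Rational(1, 2))
Function('b')(T) = T (Function('b')(T) = Add(T, Mul(1, Mul(5, 0))) = Add(T, Mul(1, 0)) = Add(T, 0) = T)
Mul(Function('K')(6), Function('b')(5)) = Mul(Pow(Add(-19, 6), Rational(1, 2)), 5) = Mul(Pow(-13, Rational(1, 2)), 5) = Mul(Mul(I, Pow(13, Rational(1, 2))), 5) = Mul(5, I, Pow(13, Rational(1, 2)))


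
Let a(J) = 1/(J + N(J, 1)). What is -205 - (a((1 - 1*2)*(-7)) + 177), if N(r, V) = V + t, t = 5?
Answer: -4967/13 ≈ -382.08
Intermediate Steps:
N(r, V) = 5 + V (N(r, V) = V + 5 = 5 + V)
a(J) = 1/(6 + J) (a(J) = 1/(J + (5 + 1)) = 1/(J + 6) = 1/(6 + J))
-205 - (a((1 - 1*2)*(-7)) + 177) = -205 - (1/(6 + (1 - 1*2)*(-7)) + 177) = -205 - (1/(6 + (1 - 2)*(-7)) + 177) = -205 - (1/(6 - 1*(-7)) + 177) = -205 - (1/(6 + 7) + 177) = -205 - (1/13 + 177) = -205 - 1*2302/13 = -205 - 2302/13 = -4967/13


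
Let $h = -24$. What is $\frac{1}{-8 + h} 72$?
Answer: $- \frac{9}{4} \approx -2.25$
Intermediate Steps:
$\frac{1}{-8 + h} 72 = \frac{1}{-8 - 24} \cdot 72 = \frac{1}{-32} \cdot 72 = \left(- \frac{1}{32}\right) 72 = - \frac{9}{4}$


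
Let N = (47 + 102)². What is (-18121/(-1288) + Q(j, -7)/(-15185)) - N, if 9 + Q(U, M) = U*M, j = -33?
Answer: -433938492831/19558280 ≈ -22187.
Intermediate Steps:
Q(U, M) = -9 + M*U (Q(U, M) = -9 + U*M = -9 + M*U)
N = 22201 (N = 149² = 22201)
(-18121/(-1288) + Q(j, -7)/(-15185)) - N = (-18121/(-1288) + (-9 - 7*(-33))/(-15185)) - 1*22201 = (-18121*(-1/1288) + (-9 + 231)*(-1/15185)) - 22201 = (18121/1288 + 222*(-1/15185)) - 22201 = (18121/1288 - 222/15185) - 22201 = 274881449/19558280 - 22201 = -433938492831/19558280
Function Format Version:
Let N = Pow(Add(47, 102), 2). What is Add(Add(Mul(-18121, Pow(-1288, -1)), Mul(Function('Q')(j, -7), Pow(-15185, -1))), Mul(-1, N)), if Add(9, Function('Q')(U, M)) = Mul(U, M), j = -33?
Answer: Rational(-433938492831, 19558280) ≈ -22187.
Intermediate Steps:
Function('Q')(U, M) = Add(-9, Mul(M, U)) (Function('Q')(U, M) = Add(-9, Mul(U, M)) = Add(-9, Mul(M, U)))
N = 22201 (N = Pow(149, 2) = 22201)
Add(Add(Mul(-18121, Pow(-1288, -1)), Mul(Function('Q')(j, -7), Pow(-15185, -1))), Mul(-1, N)) = Add(Add(Mul(-18121, Pow(-1288, -1)), Mul(Add(-9, Mul(-7, -33)), Pow(-15185, -1))), Mul(-1, 22201)) = Add(Add(Mul(-18121, Rational(-1, 1288)), Mul(Add(-9, 231), Rational(-1, 15185))), -22201) = Add(Add(Rational(18121, 1288), Mul(222, Rational(-1, 15185))), -22201) = Add(Add(Rational(18121, 1288), Rational(-222, 15185)), -22201) = Add(Rational(274881449, 19558280), -22201) = Rational(-433938492831, 19558280)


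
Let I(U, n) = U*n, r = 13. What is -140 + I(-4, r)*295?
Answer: -15480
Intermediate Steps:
-140 + I(-4, r)*295 = -140 - 4*13*295 = -140 - 52*295 = -140 - 15340 = -15480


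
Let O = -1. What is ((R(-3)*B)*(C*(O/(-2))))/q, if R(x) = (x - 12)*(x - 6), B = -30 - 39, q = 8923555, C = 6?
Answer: -5589/1784711 ≈ -0.0031316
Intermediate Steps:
B = -69
R(x) = (-12 + x)*(-6 + x)
((R(-3)*B)*(C*(O/(-2))))/q = (((72 + (-3)² - 18*(-3))*(-69))*(6*(-1/(-2))))/8923555 = (((72 + 9 + 54)*(-69))*(6*(-1*(-½))))*(1/8923555) = ((135*(-69))*(6*(½)))*(1/8923555) = -9315*3*(1/8923555) = -27945*1/8923555 = -5589/1784711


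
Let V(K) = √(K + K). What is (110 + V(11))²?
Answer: (110 + √22)² ≈ 13154.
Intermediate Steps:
V(K) = √2*√K (V(K) = √(2*K) = √2*√K)
(110 + V(11))² = (110 + √2*√11)² = (110 + √22)²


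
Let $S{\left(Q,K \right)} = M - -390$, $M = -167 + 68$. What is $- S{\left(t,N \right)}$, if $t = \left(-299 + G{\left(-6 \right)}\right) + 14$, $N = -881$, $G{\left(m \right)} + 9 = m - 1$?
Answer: $-291$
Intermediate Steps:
$G{\left(m \right)} = -10 + m$ ($G{\left(m \right)} = -9 + \left(m - 1\right) = -9 + \left(-1 + m\right) = -10 + m$)
$M = -99$
$t = -301$ ($t = \left(-299 - 16\right) + 14 = -315 + 14 = -301$)
$S{\left(Q,K \right)} = 291$ ($S{\left(Q,K \right)} = -99 - -390 = -99 + 390 = 291$)
$- S{\left(t,N \right)} = \left(-1\right) 291 = -291$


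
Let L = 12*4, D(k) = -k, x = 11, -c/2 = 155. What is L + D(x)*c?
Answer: 3458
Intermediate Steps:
c = -310 (c = -2*155 = -310)
L = 48
L + D(x)*c = 48 - 1*11*(-310) = 48 - 11*(-310) = 48 + 3410 = 3458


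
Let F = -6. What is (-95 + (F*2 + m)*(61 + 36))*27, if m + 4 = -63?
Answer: -209466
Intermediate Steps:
m = -67 (m = -4 - 63 = -67)
(-95 + (F*2 + m)*(61 + 36))*27 = (-95 + (-6*2 - 67)*(61 + 36))*27 = (-95 + (-12 - 67)*97)*27 = (-95 - 79*97)*27 = (-95 - 7663)*27 = -7758*27 = -209466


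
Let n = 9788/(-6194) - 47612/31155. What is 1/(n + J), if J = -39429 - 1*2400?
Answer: -96487035/4036256113949 ≈ -2.3905e-5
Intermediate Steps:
J = -41829 (J = -39429 - 2400 = -41829)
n = -299926934/96487035 (n = 9788*(-1/6194) - 47612*1/31155 = -4894/3097 - 47612/31155 = -299926934/96487035 ≈ -3.1085)
1/(n + J) = 1/(-299926934/96487035 - 41829) = 1/(-4036256113949/96487035) = -96487035/4036256113949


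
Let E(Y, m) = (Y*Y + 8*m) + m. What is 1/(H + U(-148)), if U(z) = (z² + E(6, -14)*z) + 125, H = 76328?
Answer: 1/111677 ≈ 8.9544e-6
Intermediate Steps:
E(Y, m) = Y² + 9*m (E(Y, m) = (Y² + 8*m) + m = Y² + 9*m)
U(z) = 125 + z² - 90*z (U(z) = (z² + (6² + 9*(-14))*z) + 125 = (z² + (36 - 126)*z) + 125 = (z² - 90*z) + 125 = 125 + z² - 90*z)
1/(H + U(-148)) = 1/(76328 + (125 + (-148)² - 90*(-148))) = 1/(76328 + (125 + 21904 + 13320)) = 1/(76328 + 35349) = 1/111677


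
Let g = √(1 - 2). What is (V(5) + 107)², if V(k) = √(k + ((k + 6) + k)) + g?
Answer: (107 + I + √21)² ≈ 12450.0 + 223.2*I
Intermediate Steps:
g = I (g = √(-1) = I ≈ 1.0*I)
V(k) = I + √(6 + 3*k) (V(k) = √(k + ((k + 6) + k)) + I = √(k + ((6 + k) + k)) + I = √(k + (6 + 2*k)) + I = √(6 + 3*k) + I = I + √(6 + 3*k))
(V(5) + 107)² = ((I + √(6 + 3*5)) + 107)² = ((I + √(6 + 15)) + 107)² = ((I + √21) + 107)² = (107 + I + √21)²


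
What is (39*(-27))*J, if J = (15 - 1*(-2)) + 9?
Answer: -27378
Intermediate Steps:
J = 26 (J = (15 + 2) + 9 = 17 + 9 = 26)
(39*(-27))*J = (39*(-27))*26 = -1053*26 = -27378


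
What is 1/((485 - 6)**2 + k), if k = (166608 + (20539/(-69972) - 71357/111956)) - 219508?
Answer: 37662429/6648927818203 ≈ 5.6644e-6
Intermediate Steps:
k = -1992377553986/37662429 (k = (166608 + (20539*(-1/69972) - 71357*1/111956)) - 219508 = (166608 + (-20539/69972 - 5489/8612)) - 219508 = (166608 - 35059886/37662429) - 219508 = 6274826910946/37662429 - 219508 = -1992377553986/37662429 ≈ -52901.)
1/((485 - 6)**2 + k) = 1/((485 - 6)**2 - 1992377553986/37662429) = 1/(479**2 - 1992377553986/37662429) = 1/(229441 - 1992377553986/37662429) = 1/(6648927818203/37662429) = 37662429/6648927818203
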